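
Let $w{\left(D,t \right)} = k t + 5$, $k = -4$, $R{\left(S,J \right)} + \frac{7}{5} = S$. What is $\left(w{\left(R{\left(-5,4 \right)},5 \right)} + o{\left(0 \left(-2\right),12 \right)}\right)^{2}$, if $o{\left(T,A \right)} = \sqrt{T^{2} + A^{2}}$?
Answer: $9$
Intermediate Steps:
$R{\left(S,J \right)} = - \frac{7}{5} + S$
$w{\left(D,t \right)} = 5 - 4 t$ ($w{\left(D,t \right)} = - 4 t + 5 = 5 - 4 t$)
$o{\left(T,A \right)} = \sqrt{A^{2} + T^{2}}$
$\left(w{\left(R{\left(-5,4 \right)},5 \right)} + o{\left(0 \left(-2\right),12 \right)}\right)^{2} = \left(\left(5 - 20\right) + \sqrt{12^{2} + \left(0 \left(-2\right)\right)^{2}}\right)^{2} = \left(\left(5 - 20\right) + \sqrt{144 + 0^{2}}\right)^{2} = \left(-15 + \sqrt{144 + 0}\right)^{2} = \left(-15 + \sqrt{144}\right)^{2} = \left(-15 + 12\right)^{2} = \left(-3\right)^{2} = 9$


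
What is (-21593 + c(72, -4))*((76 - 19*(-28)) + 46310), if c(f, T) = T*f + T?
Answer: -1026800430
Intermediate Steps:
c(f, T) = T + T*f
(-21593 + c(72, -4))*((76 - 19*(-28)) + 46310) = (-21593 - 4*(1 + 72))*((76 - 19*(-28)) + 46310) = (-21593 - 4*73)*((76 + 532) + 46310) = (-21593 - 292)*(608 + 46310) = -21885*46918 = -1026800430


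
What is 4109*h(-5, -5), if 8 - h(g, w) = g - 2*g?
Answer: 12327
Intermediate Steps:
h(g, w) = 8 + g (h(g, w) = 8 - (g - 2*g) = 8 - (-1)*g = 8 + g)
4109*h(-5, -5) = 4109*(8 - 5) = 4109*3 = 12327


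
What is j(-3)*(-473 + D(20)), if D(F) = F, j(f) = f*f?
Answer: -4077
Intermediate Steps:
j(f) = f²
j(-3)*(-473 + D(20)) = (-3)²*(-473 + 20) = 9*(-453) = -4077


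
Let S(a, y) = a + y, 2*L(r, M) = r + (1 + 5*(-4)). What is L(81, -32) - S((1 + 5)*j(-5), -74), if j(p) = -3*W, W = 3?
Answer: 159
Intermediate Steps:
j(p) = -9 (j(p) = -3*3 = -9)
L(r, M) = -19/2 + r/2 (L(r, M) = (r + (1 + 5*(-4)))/2 = (r + (1 - 20))/2 = (r - 19)/2 = (-19 + r)/2 = -19/2 + r/2)
L(81, -32) - S((1 + 5)*j(-5), -74) = (-19/2 + (½)*81) - ((1 + 5)*(-9) - 74) = (-19/2 + 81/2) - (6*(-9) - 74) = 31 - (-54 - 74) = 31 - 1*(-128) = 31 + 128 = 159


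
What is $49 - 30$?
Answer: $19$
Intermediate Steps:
$49 - 30 = 19$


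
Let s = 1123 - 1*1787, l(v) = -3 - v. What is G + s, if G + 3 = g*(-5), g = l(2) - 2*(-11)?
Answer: -752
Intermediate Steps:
s = -664 (s = 1123 - 1787 = -664)
g = 17 (g = (-3 - 1*2) - 2*(-11) = (-3 - 2) + 22 = -5 + 22 = 17)
G = -88 (G = -3 + 17*(-5) = -3 - 85 = -88)
G + s = -88 - 664 = -752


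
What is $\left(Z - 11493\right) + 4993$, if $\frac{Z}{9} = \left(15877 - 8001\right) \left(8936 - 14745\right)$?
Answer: $-411771656$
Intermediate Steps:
$Z = -411765156$ ($Z = 9 \left(15877 - 8001\right) \left(8936 - 14745\right) = 9 \cdot 7876 \left(-5809\right) = 9 \left(-45751684\right) = -411765156$)
$\left(Z - 11493\right) + 4993 = \left(-411765156 - 11493\right) + 4993 = -411776649 + 4993 = -411771656$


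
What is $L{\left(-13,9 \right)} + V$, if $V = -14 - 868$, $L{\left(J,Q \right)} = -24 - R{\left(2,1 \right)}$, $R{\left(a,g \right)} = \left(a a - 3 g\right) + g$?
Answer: $-908$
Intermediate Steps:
$R{\left(a,g \right)} = a^{2} - 2 g$ ($R{\left(a,g \right)} = \left(a^{2} - 3 g\right) + g = a^{2} - 2 g$)
$L{\left(J,Q \right)} = -26$ ($L{\left(J,Q \right)} = -24 - \left(2^{2} - 2\right) = -24 - \left(4 - 2\right) = -24 - 2 = -26$)
$V = -882$ ($V = -14 - 868 = -882$)
$L{\left(-13,9 \right)} + V = -26 - 882 = -908$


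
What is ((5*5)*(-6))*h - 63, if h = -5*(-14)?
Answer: -10563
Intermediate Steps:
h = 70
((5*5)*(-6))*h - 63 = ((5*5)*(-6))*70 - 63 = (25*(-6))*70 - 63 = -150*70 - 63 = -10500 - 63 = -10563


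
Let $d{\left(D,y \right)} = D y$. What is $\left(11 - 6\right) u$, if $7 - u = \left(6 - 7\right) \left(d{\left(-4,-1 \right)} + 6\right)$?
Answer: $85$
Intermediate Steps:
$u = 17$ ($u = 7 - \left(6 - 7\right) \left(\left(-4\right) \left(-1\right) + 6\right) = 7 - - (4 + 6) = 7 - \left(-1\right) 10 = 7 - -10 = 7 + 10 = 17$)
$\left(11 - 6\right) u = \left(11 - 6\right) 17 = 5 \cdot 17 = 85$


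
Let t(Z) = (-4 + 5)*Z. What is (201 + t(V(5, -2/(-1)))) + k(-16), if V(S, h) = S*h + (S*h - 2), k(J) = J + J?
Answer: 187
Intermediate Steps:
k(J) = 2*J
V(S, h) = -2 + 2*S*h (V(S, h) = S*h + (-2 + S*h) = -2 + 2*S*h)
t(Z) = Z (t(Z) = 1*Z = Z)
(201 + t(V(5, -2/(-1)))) + k(-16) = (201 + (-2 + 2*5*(-2/(-1)))) + 2*(-16) = (201 + (-2 + 2*5*(-2*(-1)))) - 32 = (201 + (-2 + 2*5*2)) - 32 = (201 + (-2 + 20)) - 32 = (201 + 18) - 32 = 219 - 32 = 187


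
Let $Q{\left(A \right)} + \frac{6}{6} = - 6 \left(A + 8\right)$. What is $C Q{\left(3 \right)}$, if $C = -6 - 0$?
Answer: $402$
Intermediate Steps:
$C = -6$ ($C = -6 + 0 = -6$)
$Q{\left(A \right)} = -49 - 6 A$ ($Q{\left(A \right)} = -1 - 6 \left(A + 8\right) = -1 - 6 \left(8 + A\right) = -1 - \left(48 + 6 A\right) = -49 - 6 A$)
$C Q{\left(3 \right)} = - 6 \left(-49 - 18\right) = \left(-6\right) \left(-67\right) = 402$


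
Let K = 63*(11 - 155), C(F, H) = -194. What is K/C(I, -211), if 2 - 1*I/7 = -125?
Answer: 4536/97 ≈ 46.763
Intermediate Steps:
I = 889 (I = 14 - 7*(-125) = 14 + 875 = 889)
K = -9072 (K = 63*(-144) = -9072)
K/C(I, -211) = -9072/(-194) = -9072*(-1/194) = 4536/97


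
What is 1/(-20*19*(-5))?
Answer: 1/1900 ≈ 0.00052632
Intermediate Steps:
1/(-20*19*(-5)) = 1/(-380*(-5)) = 1/1900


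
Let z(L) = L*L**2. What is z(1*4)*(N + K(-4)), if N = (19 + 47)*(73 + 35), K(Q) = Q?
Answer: 455936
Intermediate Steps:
z(L) = L**3
N = 7128 (N = 66*108 = 7128)
z(1*4)*(N + K(-4)) = (1*4)**3*(7128 - 4) = 4**3*7124 = 64*7124 = 455936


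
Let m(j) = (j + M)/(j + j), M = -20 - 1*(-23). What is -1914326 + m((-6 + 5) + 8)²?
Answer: -93801949/49 ≈ -1.9143e+6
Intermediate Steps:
M = 3 (M = -20 + 23 = 3)
m(j) = (3 + j)/(2*j) (m(j) = (j + 3)/(j + j) = (3 + j)/((2*j)) = (3 + j)*(1/(2*j)) = (3 + j)/(2*j))
-1914326 + m((-6 + 5) + 8)² = -1914326 + ((3 + ((-6 + 5) + 8))/(2*((-6 + 5) + 8)))² = -1914326 + ((3 + (-1 + 8))/(2*(-1 + 8)))² = -1914326 + ((½)*(3 + 7)/7)² = -1914326 + ((½)*(⅐)*10)² = -1914326 + (5/7)² = -1914326 + 25/49 = -93801949/49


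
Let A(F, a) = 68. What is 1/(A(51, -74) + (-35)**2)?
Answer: 1/1293 ≈ 0.00077340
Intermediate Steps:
1/(A(51, -74) + (-35)**2) = 1/(68 + (-35)**2) = 1/(68 + 1225) = 1/1293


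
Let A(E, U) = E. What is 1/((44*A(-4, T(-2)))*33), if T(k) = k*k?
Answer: -1/5808 ≈ -0.00017218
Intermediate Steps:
T(k) = k²
1/((44*A(-4, T(-2)))*33) = 1/((44*(-4))*33) = 1/(-176*33) = 1/(-5808) = -1/5808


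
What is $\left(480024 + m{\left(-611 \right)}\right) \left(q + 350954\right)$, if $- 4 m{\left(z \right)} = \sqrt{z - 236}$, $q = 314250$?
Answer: $319313884896 - 1829311 i \sqrt{7} \approx 3.1931 \cdot 10^{11} - 4.8399 \cdot 10^{6} i$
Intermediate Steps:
$m{\left(z \right)} = - \frac{\sqrt{-236 + z}}{4}$ ($m{\left(z \right)} = - \frac{\sqrt{z - 236}}{4} = - \frac{\sqrt{-236 + z}}{4}$)
$\left(480024 + m{\left(-611 \right)}\right) \left(q + 350954\right) = \left(480024 - \frac{\sqrt{-236 - 611}}{4}\right) \left(314250 + 350954\right) = \left(480024 - \frac{\sqrt{-847}}{4}\right) 665204 = \left(480024 - \frac{11 i \sqrt{7}}{4}\right) 665204 = 319313884896 - 1829311 i \sqrt{7}$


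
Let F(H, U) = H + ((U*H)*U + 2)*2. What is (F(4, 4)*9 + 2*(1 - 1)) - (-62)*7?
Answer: 1658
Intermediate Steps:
F(H, U) = 4 + H + 2*H*U**2 (F(H, U) = H + ((H*U)*U + 2)*2 = H + (H*U**2 + 2)*2 = H + (2 + H*U**2)*2 = H + (4 + 2*H*U**2) = 4 + H + 2*H*U**2)
(F(4, 4)*9 + 2*(1 - 1)) - (-62)*7 = ((4 + 4 + 2*4*4**2)*9 + 2*(1 - 1)) - (-62)*7 = ((4 + 4 + 2*4*16)*9 + 2*0) - 1*(-434) = ((4 + 4 + 128)*9 + 0) + 434 = (136*9 + 0) + 434 = (1224 + 0) + 434 = 1224 + 434 = 1658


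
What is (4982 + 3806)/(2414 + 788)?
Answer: 4394/1601 ≈ 2.7445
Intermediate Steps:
(4982 + 3806)/(2414 + 788) = 8788/3202 = 8788*(1/3202) = 4394/1601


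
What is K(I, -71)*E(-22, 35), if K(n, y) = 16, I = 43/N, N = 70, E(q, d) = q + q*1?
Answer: -704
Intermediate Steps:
E(q, d) = 2*q (E(q, d) = q + q = 2*q)
I = 43/70 ≈ 0.61429
K(I, -71)*E(-22, 35) = 16*(2*(-22)) = 16*(-44) = -704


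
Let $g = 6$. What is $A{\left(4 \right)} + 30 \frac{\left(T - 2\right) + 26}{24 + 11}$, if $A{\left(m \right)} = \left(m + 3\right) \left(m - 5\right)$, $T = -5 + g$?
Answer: $\frac{101}{7} \approx 14.429$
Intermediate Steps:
$T = 1$ ($T = -5 + 6 = 1$)
$A{\left(m \right)} = \left(-5 + m\right) \left(3 + m\right)$ ($A{\left(m \right)} = \left(3 + m\right) \left(m - 5\right) = \left(3 + m\right) \left(-5 + m\right) = \left(-5 + m\right) \left(3 + m\right)$)
$A{\left(4 \right)} + 30 \frac{\left(T - 2\right) + 26}{24 + 11} = \left(-15 + 4^{2} - 8\right) + 30 \frac{\left(1 - 2\right) + 26}{24 + 11} = \left(-15 + 16 - 8\right) + 30 \frac{-1 + 26}{35} = -7 + 30 \cdot 25 \cdot \frac{1}{35} = -7 + 30 \cdot \frac{5}{7} = -7 + \frac{150}{7} = \frac{101}{7}$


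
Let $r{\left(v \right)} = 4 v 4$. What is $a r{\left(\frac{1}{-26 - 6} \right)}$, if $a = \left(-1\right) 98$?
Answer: $49$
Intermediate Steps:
$r{\left(v \right)} = 16 v$
$a = -98$
$a r{\left(\frac{1}{-26 - 6} \right)} = - 98 \frac{16}{-26 - 6} = - 98 \frac{16}{-32} = - 98 \cdot 16 \left(- \frac{1}{32}\right) = \left(-98\right) \left(- \frac{1}{2}\right) = 49$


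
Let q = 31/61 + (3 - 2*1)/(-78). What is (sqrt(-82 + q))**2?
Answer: -387799/4758 ≈ -81.505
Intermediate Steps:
q = 2357/4758 (q = 31*(1/61) + (3 - 2)*(-1/78) = 31/61 + 1*(-1/78) = 31/61 - 1/78 = 2357/4758 ≈ 0.49538)
(sqrt(-82 + q))**2 = (sqrt(-82 + 2357/4758))**2 = (sqrt(-387799/4758))**2 = (I*sqrt(1845147642)/4758)**2 = -387799/4758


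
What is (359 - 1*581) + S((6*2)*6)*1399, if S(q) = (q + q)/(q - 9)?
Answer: 20830/7 ≈ 2975.7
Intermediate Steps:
S(q) = 2*q/(-9 + q) (S(q) = (2*q)/(-9 + q) = 2*q/(-9 + q))
(359 - 1*581) + S((6*2)*6)*1399 = (359 - 1*581) + (2*((6*2)*6)/(-9 + (6*2)*6))*1399 = (359 - 581) + (2*(12*6)/(-9 + 12*6))*1399 = -222 + (2*72/(-9 + 72))*1399 = -222 + (2*72/63)*1399 = -222 + (2*72*(1/63))*1399 = -222 + (16/7)*1399 = -222 + 22384/7 = 20830/7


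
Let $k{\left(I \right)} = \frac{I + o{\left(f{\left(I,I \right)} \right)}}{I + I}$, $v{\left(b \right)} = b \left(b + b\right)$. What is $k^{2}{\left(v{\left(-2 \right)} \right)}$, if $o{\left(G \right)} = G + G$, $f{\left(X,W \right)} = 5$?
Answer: $\frac{81}{64} \approx 1.2656$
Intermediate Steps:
$o{\left(G \right)} = 2 G$
$v{\left(b \right)} = 2 b^{2}$ ($v{\left(b \right)} = b 2 b = 2 b^{2}$)
$k{\left(I \right)} = \frac{10 + I}{2 I}$ ($k{\left(I \right)} = \frac{I + 2 \cdot 5}{I + I} = \frac{I + 10}{2 I} = \left(10 + I\right) \frac{1}{2 I} = \frac{10 + I}{2 I}$)
$k^{2}{\left(v{\left(-2 \right)} \right)} = \left(\frac{10 + 2 \left(-2\right)^{2}}{2 \cdot 2 \left(-2\right)^{2}}\right)^{2} = \left(\frac{10 + 2 \cdot 4}{2 \cdot 2 \cdot 4}\right)^{2} = \left(\frac{10 + 8}{2 \cdot 8}\right)^{2} = \left(\frac{1}{2} \cdot \frac{1}{8} \cdot 18\right)^{2} = \left(\frac{9}{8}\right)^{2} = \frac{81}{64}$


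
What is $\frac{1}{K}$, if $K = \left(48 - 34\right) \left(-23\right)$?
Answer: $- \frac{1}{322} \approx -0.0031056$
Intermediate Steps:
$K = -322$ ($K = 14 \left(-23\right) = -322$)
$\frac{1}{K} = \frac{1}{-322} = - \frac{1}{322}$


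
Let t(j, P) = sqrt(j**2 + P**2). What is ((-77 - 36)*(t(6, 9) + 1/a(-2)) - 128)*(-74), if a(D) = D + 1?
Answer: 1110 + 25086*sqrt(13) ≈ 91559.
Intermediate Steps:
a(D) = 1 + D
t(j, P) = sqrt(P**2 + j**2)
((-77 - 36)*(t(6, 9) + 1/a(-2)) - 128)*(-74) = ((-77 - 36)*(sqrt(9**2 + 6**2) + 1/(1 - 2)) - 128)*(-74) = (-113*(sqrt(81 + 36) + 1/(-1)) - 128)*(-74) = (-113*(sqrt(117) - 1) - 128)*(-74) = (-113*(3*sqrt(13) - 1) - 128)*(-74) = (-113*(-1 + 3*sqrt(13)) - 128)*(-74) = ((113 - 339*sqrt(13)) - 128)*(-74) = (-15 - 339*sqrt(13))*(-74) = 1110 + 25086*sqrt(13)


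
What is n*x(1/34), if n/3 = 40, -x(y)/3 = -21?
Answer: 7560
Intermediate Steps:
x(y) = 63 (x(y) = -3*(-21) = 63)
n = 120 (n = 3*40 = 120)
n*x(1/34) = 120*63 = 7560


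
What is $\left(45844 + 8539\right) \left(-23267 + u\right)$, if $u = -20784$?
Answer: $-2395625533$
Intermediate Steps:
$\left(45844 + 8539\right) \left(-23267 + u\right) = \left(45844 + 8539\right) \left(-23267 - 20784\right) = 54383 \left(-44051\right) = -2395625533$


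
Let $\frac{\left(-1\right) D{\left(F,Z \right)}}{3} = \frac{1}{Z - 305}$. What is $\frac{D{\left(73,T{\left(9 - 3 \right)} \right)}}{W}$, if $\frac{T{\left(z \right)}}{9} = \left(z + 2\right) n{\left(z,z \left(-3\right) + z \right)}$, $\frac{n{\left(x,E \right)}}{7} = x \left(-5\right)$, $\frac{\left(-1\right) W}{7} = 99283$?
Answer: $- \frac{3}{10720081925} \approx -2.7985 \cdot 10^{-10}$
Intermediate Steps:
$W = -694981$ ($W = \left(-7\right) 99283 = -694981$)
$n{\left(x,E \right)} = - 35 x$ ($n{\left(x,E \right)} = 7 x \left(-5\right) = 7 \left(- 5 x\right) = - 35 x$)
$T{\left(z \right)} = - 315 z \left(2 + z\right)$ ($T{\left(z \right)} = 9 \left(z + 2\right) \left(- 35 z\right) = 9 \left(2 + z\right) \left(- 35 z\right) = 9 \left(- 35 z \left(2 + z\right)\right) = - 315 z \left(2 + z\right)$)
$D{\left(F,Z \right)} = - \frac{3}{-305 + Z}$ ($D{\left(F,Z \right)} = - \frac{3}{Z - 305} = - \frac{3}{-305 + Z}$)
$\frac{D{\left(73,T{\left(9 - 3 \right)} \right)}}{W} = \frac{\left(-3\right) \frac{1}{-305 - 315 \left(9 - 3\right) \left(2 + \left(9 - 3\right)\right)}}{-694981} = - \frac{3}{-305 - 315 \left(9 - 3\right) \left(2 + \left(9 - 3\right)\right)} \left(- \frac{1}{694981}\right) = - \frac{3}{-305 - 1890 \left(2 + 6\right)} \left(- \frac{1}{694981}\right) = - \frac{3}{-305 - 1890 \cdot 8} \left(- \frac{1}{694981}\right) = - \frac{3}{-305 - 15120} \left(- \frac{1}{694981}\right) = - \frac{3}{-15425} \left(- \frac{1}{694981}\right) = \left(-3\right) \left(- \frac{1}{15425}\right) \left(- \frac{1}{694981}\right) = \frac{3}{15425} \left(- \frac{1}{694981}\right) = - \frac{3}{10720081925}$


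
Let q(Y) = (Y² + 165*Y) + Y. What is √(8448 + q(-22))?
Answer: 4*√330 ≈ 72.664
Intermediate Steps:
q(Y) = Y² + 166*Y
√(8448 + q(-22)) = √(8448 - 22*(166 - 22)) = √(8448 - 22*144) = √(8448 - 3168) = √5280 = 4*√330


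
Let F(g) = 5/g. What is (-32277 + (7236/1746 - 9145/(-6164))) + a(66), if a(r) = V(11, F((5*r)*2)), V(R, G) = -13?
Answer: -19303084327/597908 ≈ -32284.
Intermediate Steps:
a(r) = -13
(-32277 + (7236/1746 - 9145/(-6164))) + a(66) = (-32277 + (7236/1746 - 9145/(-6164))) - 13 = (-32277 + (7236*(1/1746) - 9145*(-1/6164))) - 13 = (-32277 + (402/97 + 9145/6164)) - 13 = (-32277 + 3364993/597908) - 13 = -19295311523/597908 - 13 = -19303084327/597908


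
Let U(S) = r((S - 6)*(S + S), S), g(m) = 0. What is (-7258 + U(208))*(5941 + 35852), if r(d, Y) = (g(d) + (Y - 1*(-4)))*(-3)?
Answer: -329913942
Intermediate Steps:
r(d, Y) = -12 - 3*Y (r(d, Y) = (0 + (Y - 1*(-4)))*(-3) = (0 + (Y + 4))*(-3) = (0 + (4 + Y))*(-3) = (4 + Y)*(-3) = -12 - 3*Y)
U(S) = -12 - 3*S
(-7258 + U(208))*(5941 + 35852) = (-7258 + (-12 - 3*208))*(5941 + 35852) = (-7258 + (-12 - 624))*41793 = (-7258 - 636)*41793 = -7894*41793 = -329913942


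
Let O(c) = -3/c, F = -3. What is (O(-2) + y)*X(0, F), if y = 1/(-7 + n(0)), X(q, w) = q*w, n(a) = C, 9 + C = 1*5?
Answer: 0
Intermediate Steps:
C = -4 (C = -9 + 1*5 = -9 + 5 = -4)
n(a) = -4
y = -1/11 (y = 1/(-7 - 4) = 1/(-11) = -1/11 ≈ -0.090909)
(O(-2) + y)*X(0, F) = (-3/(-2) - 1/11)*(0*(-3)) = (-3*(-½) - 1/11)*0 = (3/2 - 1/11)*0 = (31/22)*0 = 0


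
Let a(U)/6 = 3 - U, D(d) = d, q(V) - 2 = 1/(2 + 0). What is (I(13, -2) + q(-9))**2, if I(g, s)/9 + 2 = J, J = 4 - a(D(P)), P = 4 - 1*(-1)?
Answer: 66049/4 ≈ 16512.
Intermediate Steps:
q(V) = 5/2 (q(V) = 2 + 1/(2 + 0) = 2 + 1/2 = 5/2)
P = 5 (P = 4 + 1 = 5)
a(U) = 18 - 6*U (a(U) = 6*(3 - U) = 18 - 6*U)
J = 16 (J = 4 - (18 - 6*5) = 4 - (18 - 30) = 4 - 1*(-12) = 4 + 12 = 16)
I(g, s) = 126 (I(g, s) = -18 + 9*16 = -18 + 144 = 126)
(I(13, -2) + q(-9))**2 = (126 + 5/2)**2 = (257/2)**2 = 66049/4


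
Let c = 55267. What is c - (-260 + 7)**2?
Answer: -8742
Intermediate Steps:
c - (-260 + 7)**2 = 55267 - (-260 + 7)**2 = 55267 - 1*(-253)**2 = 55267 - 1*64009 = 55267 - 64009 = -8742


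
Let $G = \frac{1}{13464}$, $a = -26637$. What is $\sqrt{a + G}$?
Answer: $\frac{i \sqrt{134131572058}}{2244} \approx 163.21 i$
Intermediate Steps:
$G = \frac{1}{13464} \approx 7.4272 \cdot 10^{-5}$
$\sqrt{a + G} = \sqrt{-26637 + \frac{1}{13464}} = \sqrt{- \frac{358640567}{13464}} = \frac{i \sqrt{134131572058}}{2244}$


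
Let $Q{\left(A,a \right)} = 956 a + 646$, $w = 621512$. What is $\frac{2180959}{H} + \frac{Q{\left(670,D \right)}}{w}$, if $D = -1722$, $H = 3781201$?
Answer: $- \frac{2433399619389}{1175030897956} \approx -2.0709$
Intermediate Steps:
$Q{\left(A,a \right)} = 646 + 956 a$
$\frac{2180959}{H} + \frac{Q{\left(670,D \right)}}{w} = \frac{2180959}{3781201} + \frac{646 + 956 \left(-1722\right)}{621512} = 2180959 \cdot \frac{1}{3781201} + \left(646 - 1646232\right) \frac{1}{621512} = \frac{2180959}{3781201} - \frac{822793}{310756} = - \frac{2433399619389}{1175030897956}$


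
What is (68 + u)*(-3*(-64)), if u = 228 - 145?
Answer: 28992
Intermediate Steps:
u = 83
(68 + u)*(-3*(-64)) = (68 + 83)*(-3*(-64)) = 151*192 = 28992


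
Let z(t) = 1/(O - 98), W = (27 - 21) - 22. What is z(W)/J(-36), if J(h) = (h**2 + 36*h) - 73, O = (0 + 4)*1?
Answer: 1/6862 ≈ 0.00014573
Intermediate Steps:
W = -16 (W = 6 - 22 = -16)
O = 4 (O = 4*1 = 4)
J(h) = -73 + h**2 + 36*h
z(t) = -1/94 (z(t) = 1/(4 - 98) = 1/(-94) = -1/94)
z(W)/J(-36) = -1/(94*(-73 + (-36)**2 + 36*(-36))) = -1/(94*(-73 + 1296 - 1296)) = -1/94/(-73) = -1/94*(-1/73) = 1/6862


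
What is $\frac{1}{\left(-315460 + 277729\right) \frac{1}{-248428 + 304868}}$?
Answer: $- \frac{56440}{37731} \approx -1.4959$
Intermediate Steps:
$\frac{1}{\left(-315460 + 277729\right) \frac{1}{-248428 + 304868}} = \frac{1}{\left(-37731\right) \frac{1}{56440}} = \frac{1}{- \frac{37731}{56440}} = - \frac{56440}{37731}$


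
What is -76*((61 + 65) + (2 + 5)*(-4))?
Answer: -7448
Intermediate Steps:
-76*((61 + 65) + (2 + 5)*(-4)) = -76*(126 + 7*(-4)) = -76*(126 - 28) = -76*98 = -7448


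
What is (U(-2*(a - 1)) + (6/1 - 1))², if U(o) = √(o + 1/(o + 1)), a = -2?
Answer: (35 + √301)²/49 ≈ 55.928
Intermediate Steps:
U(o) = √(o + 1/(1 + o))
(U(-2*(a - 1)) + (6/1 - 1))² = (√((1 + (-2*(-2 - 1))*(1 - 2*(-2 - 1)))/(1 - 2*(-2 - 1))) + (6/1 - 1))² = (√((1 + (-2*(-3))*(1 - 2*(-3)))/(1 - 2*(-3))) + (6*1 - 1))² = (√((1 + 6*(1 + 6))/(1 + 6)) + (6 - 1))² = (√((1 + 6*7)/7) + 5)² = (√((1 + 42)/7) + 5)² = (√((⅐)*43) + 5)² = (√(43/7) + 5)² = (√301/7 + 5)² = (5 + √301/7)²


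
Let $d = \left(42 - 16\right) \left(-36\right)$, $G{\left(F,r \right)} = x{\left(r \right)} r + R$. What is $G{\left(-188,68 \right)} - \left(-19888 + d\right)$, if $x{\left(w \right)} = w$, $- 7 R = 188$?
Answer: $\frac{177948}{7} \approx 25421.0$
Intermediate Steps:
$R = - \frac{188}{7}$ ($R = \left(- \frac{1}{7}\right) 188 = - \frac{188}{7} \approx -26.857$)
$G{\left(F,r \right)} = - \frac{188}{7} + r^{2}$ ($G{\left(F,r \right)} = r r - \frac{188}{7} = r^{2} - \frac{188}{7} = - \frac{188}{7} + r^{2}$)
$d = -936$ ($d = 26 \left(-36\right) = -936$)
$G{\left(-188,68 \right)} - \left(-19888 + d\right) = \left(- \frac{188}{7} + 68^{2}\right) + \left(19888 - -936\right) = \left(- \frac{188}{7} + 4624\right) + \left(19888 + 936\right) = \frac{32180}{7} + 20824 = \frac{177948}{7}$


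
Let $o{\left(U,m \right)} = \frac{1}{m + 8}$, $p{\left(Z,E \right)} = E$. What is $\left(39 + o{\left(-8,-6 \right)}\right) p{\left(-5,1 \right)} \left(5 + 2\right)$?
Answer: $\frac{553}{2} \approx 276.5$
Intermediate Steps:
$o{\left(U,m \right)} = \frac{1}{8 + m}$
$\left(39 + o{\left(-8,-6 \right)}\right) p{\left(-5,1 \right)} \left(5 + 2\right) = \left(39 + \frac{1}{8 - 6}\right) 1 \left(5 + 2\right) = \left(39 + \frac{1}{2}\right) 1 \cdot 7 = \left(39 + \frac{1}{2}\right) 7 = \frac{79}{2} \cdot 7 = \frac{553}{2}$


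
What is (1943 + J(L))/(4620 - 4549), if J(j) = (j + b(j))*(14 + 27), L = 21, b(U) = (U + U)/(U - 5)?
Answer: 23293/568 ≈ 41.009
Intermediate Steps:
b(U) = 2*U/(-5 + U) (b(U) = (2*U)/(-5 + U) = 2*U/(-5 + U))
J(j) = 41*j + 82*j/(-5 + j) (J(j) = (j + 2*j/(-5 + j))*(14 + 27) = (j + 2*j/(-5 + j))*41 = 41*j + 82*j/(-5 + j))
(1943 + J(L))/(4620 - 4549) = (1943 + 41*21*(-3 + 21)/(-5 + 21))/(4620 - 4549) = (1943 + 41*21*18/16)/71 = (1943 + 41*21*(1/16)*18)*(1/71) = (1943 + 7749/8)*(1/71) = (23293/8)*(1/71) = 23293/568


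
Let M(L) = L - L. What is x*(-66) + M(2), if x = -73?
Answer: 4818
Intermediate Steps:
M(L) = 0
x*(-66) + M(2) = -73*(-66) + 0 = 4818 + 0 = 4818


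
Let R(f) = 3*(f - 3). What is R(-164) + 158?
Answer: -343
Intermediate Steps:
R(f) = -9 + 3*f (R(f) = 3*(-3 + f) = -9 + 3*f)
R(-164) + 158 = (-9 + 3*(-164)) + 158 = (-9 - 492) + 158 = -501 + 158 = -343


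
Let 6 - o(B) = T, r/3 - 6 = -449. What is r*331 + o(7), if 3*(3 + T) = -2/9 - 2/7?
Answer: -83139178/189 ≈ -4.3989e+5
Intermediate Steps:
r = -1329 (r = 18 + 3*(-449) = 18 - 1347 = -1329)
T = -599/189 (T = -3 + (-2/9 - 2/7)/3 = -3 + (⅓)*(-32/63) = -3 - 32/189 = -599/189 ≈ -3.1693)
o(B) = 1733/189 (o(B) = 6 - 1*(-599/189) = 6 + 599/189 = 1733/189)
r*331 + o(7) = -1329*331 + 1733/189 = -439899 + 1733/189 = -83139178/189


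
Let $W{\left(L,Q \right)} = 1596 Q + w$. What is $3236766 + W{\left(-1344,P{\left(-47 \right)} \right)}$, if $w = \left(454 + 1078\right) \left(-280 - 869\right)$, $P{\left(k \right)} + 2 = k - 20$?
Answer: $1366374$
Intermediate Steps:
$P{\left(k \right)} = -22 + k$ ($P{\left(k \right)} = -2 + \left(k - 20\right) = -2 + \left(-20 + k\right) = -22 + k$)
$w = -1760268$ ($w = 1532 \left(-1149\right) = -1760268$)
$W{\left(L,Q \right)} = -1760268 + 1596 Q$ ($W{\left(L,Q \right)} = 1596 Q - 1760268 = -1760268 + 1596 Q$)
$3236766 + W{\left(-1344,P{\left(-47 \right)} \right)} = 3236766 - \left(1760268 - 1596 \left(-22 - 47\right)\right) = 3236766 + \left(-1760268 + 1596 \left(-69\right)\right) = 3236766 - 1870392 = 1366374$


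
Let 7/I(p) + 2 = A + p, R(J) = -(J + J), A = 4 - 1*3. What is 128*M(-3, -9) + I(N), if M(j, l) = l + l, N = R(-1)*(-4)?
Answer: -20743/9 ≈ -2304.8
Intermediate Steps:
A = 1 (A = 4 - 3 = 1)
R(J) = -2*J
N = -8 (N = -2*(-1)*(-4) = 2*(-4) = -8)
M(j, l) = 2*l
I(p) = 7/(-1 + p) (I(p) = 7/(-2 + (1 + p)) = 7/(-1 + p))
128*M(-3, -9) + I(N) = 128*(2*(-9)) + 7/(-1 - 8) = 128*(-18) + 7/(-9) = -2304 + 7*(-⅑) = -2304 - 7/9 = -20743/9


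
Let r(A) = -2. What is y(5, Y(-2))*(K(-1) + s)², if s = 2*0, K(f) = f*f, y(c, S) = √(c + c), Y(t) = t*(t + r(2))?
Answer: √10 ≈ 3.1623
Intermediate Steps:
Y(t) = t*(-2 + t) (Y(t) = t*(t - 2) = t*(-2 + t))
y(c, S) = √2*√c (y(c, S) = √(2*c) = √2*√c)
K(f) = f²
s = 0
y(5, Y(-2))*(K(-1) + s)² = (√2*√5)*((-1)² + 0)² = √10*(1 + 0)² = √10*1² = √10*1 = √10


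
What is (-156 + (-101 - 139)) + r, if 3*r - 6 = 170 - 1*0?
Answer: -1012/3 ≈ -337.33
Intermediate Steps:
r = 176/3 (r = 2 + (170 - 1*0)/3 = 2 + (170 + 0)/3 = 2 + (⅓)*170 = 2 + 170/3 = 176/3 ≈ 58.667)
(-156 + (-101 - 139)) + r = (-156 + (-101 - 139)) + 176/3 = (-156 - 240) + 176/3 = -396 + 176/3 = -1012/3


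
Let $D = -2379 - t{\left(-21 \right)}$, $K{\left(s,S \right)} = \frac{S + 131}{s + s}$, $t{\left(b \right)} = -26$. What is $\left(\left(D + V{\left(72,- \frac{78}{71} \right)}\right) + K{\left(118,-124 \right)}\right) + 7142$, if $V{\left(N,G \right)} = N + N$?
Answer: $\frac{1164195}{236} \approx 4933.0$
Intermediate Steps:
$K{\left(s,S \right)} = \frac{131 + S}{2 s}$
$V{\left(N,G \right)} = 2 N$
$D = -2353$ ($D = -2379 - -26 = -2379 + 26 = -2353$)
$\left(\left(D + V{\left(72,- \frac{78}{71} \right)}\right) + K{\left(118,-124 \right)}\right) + 7142 = \left(\left(-2353 + 2 \cdot 72\right) + \frac{131 - 124}{2 \cdot 118}\right) + 7142 = \left(\left(-2353 + 144\right) + \frac{1}{2} \cdot \frac{1}{118} \cdot 7\right) + 7142 = \left(-2209 + \frac{7}{236}\right) + 7142 = - \frac{521317}{236} + 7142 = \frac{1164195}{236}$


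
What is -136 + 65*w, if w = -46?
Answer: -3126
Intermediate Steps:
-136 + 65*w = -136 + 65*(-46) = -136 - 2990 = -3126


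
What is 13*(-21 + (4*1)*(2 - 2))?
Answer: -273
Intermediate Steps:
13*(-21 + (4*1)*(2 - 2)) = 13*(-21 + 4*0) = 13*(-21 + 0) = 13*(-21) = -273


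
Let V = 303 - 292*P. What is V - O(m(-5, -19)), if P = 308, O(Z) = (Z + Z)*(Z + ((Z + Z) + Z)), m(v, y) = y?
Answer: -92521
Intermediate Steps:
O(Z) = 8*Z**2 (O(Z) = (2*Z)*(Z + (2*Z + Z)) = (2*Z)*(Z + 3*Z) = (2*Z)*(4*Z) = 8*Z**2)
V = -89633 (V = 303 - 292*308 = 303 - 89936 = -89633)
V - O(m(-5, -19)) = -89633 - 8*(-19)**2 = -89633 - 8*361 = -89633 - 1*2888 = -89633 - 2888 = -92521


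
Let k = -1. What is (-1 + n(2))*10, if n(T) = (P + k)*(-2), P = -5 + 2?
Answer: 70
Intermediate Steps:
P = -3
n(T) = 8 (n(T) = (-3 - 1)*(-2) = -4*(-2) = 8)
(-1 + n(2))*10 = (-1 + 8)*10 = 7*10 = 70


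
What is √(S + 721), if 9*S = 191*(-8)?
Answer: 11*√41/3 ≈ 23.478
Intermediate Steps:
S = -1528/9 (S = (191*(-8))/9 = (⅑)*(-1528) = -1528/9 ≈ -169.78)
√(S + 721) = √(-1528/9 + 721) = √(4961/9) = 11*√41/3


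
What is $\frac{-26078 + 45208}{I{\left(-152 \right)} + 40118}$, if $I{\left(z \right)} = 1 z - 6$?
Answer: $\frac{1913}{3996} \approx 0.47873$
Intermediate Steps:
$I{\left(z \right)} = -6 + z$ ($I{\left(z \right)} = z - 6 = -6 + z$)
$\frac{-26078 + 45208}{I{\left(-152 \right)} + 40118} = \frac{-26078 + 45208}{\left(-6 - 152\right) + 40118} = \frac{19130}{-158 + 40118} = \frac{19130}{39960} = 19130 \cdot \frac{1}{39960} = \frac{1913}{3996}$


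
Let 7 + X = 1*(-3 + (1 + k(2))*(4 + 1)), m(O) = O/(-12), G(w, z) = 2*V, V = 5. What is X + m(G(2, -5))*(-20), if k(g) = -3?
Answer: -10/3 ≈ -3.3333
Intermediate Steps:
G(w, z) = 10 (G(w, z) = 2*5 = 10)
m(O) = -O/12 (m(O) = O*(-1/12) = -O/12)
X = -20 (X = -7 + 1*(-3 + (1 - 3)*(4 + 1)) = -7 + 1*(-3 - 2*5) = -7 + 1*(-3 - 10) = -7 + 1*(-13) = -7 - 13 = -20)
X + m(G(2, -5))*(-20) = -20 - 1/12*10*(-20) = -20 - ⅚*(-20) = -20 + 50/3 = -10/3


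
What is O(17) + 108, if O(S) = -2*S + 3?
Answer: 77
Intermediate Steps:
O(S) = 3 - 2*S
O(17) + 108 = (3 - 2*17) + 108 = (3 - 34) + 108 = -31 + 108 = 77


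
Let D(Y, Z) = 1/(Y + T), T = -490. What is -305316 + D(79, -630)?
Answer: -125484877/411 ≈ -3.0532e+5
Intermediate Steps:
D(Y, Z) = 1/(-490 + Y) (D(Y, Z) = 1/(Y - 490) = 1/(-490 + Y))
-305316 + D(79, -630) = -305316 + 1/(-490 + 79) = -305316 + 1/(-411) = -305316 - 1/411 = -125484877/411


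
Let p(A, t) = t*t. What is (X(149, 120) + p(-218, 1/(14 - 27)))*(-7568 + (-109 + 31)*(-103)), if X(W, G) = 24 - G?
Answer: -7559918/169 ≈ -44733.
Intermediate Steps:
p(A, t) = t**2
(X(149, 120) + p(-218, 1/(14 - 27)))*(-7568 + (-109 + 31)*(-103)) = ((24 - 1*120) + (1/(14 - 27))**2)*(-7568 + (-109 + 31)*(-103)) = ((24 - 120) + (1/(-13))**2)*(-7568 - 78*(-103)) = (-96 + (-1/13)**2)*(-7568 + 8034) = (-96 + 1/169)*466 = -16223/169*466 = -7559918/169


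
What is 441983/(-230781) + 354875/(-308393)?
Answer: -218202870694/71171244933 ≈ -3.0659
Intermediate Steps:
441983/(-230781) + 354875/(-308393) = 441983*(-1/230781) + 354875*(-1/308393) = -441983/230781 - 354875/308393 = -218202870694/71171244933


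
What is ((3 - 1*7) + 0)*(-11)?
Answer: 44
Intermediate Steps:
((3 - 1*7) + 0)*(-11) = ((3 - 7) + 0)*(-11) = (-4 + 0)*(-11) = -4*(-11) = 44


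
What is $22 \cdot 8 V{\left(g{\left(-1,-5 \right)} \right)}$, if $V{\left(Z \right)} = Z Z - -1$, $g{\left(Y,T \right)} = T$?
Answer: $4576$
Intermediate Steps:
$V{\left(Z \right)} = 1 + Z^{2}$ ($V{\left(Z \right)} = Z^{2} + 1 = 1 + Z^{2}$)
$22 \cdot 8 V{\left(g{\left(-1,-5 \right)} \right)} = 22 \cdot 8 \left(1 + \left(-5\right)^{2}\right) = 176 \left(1 + 25\right) = 176 \cdot 26 = 4576$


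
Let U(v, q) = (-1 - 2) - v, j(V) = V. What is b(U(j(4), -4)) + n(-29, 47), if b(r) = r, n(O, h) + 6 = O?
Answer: -42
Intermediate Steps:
n(O, h) = -6 + O
U(v, q) = -3 - v
b(U(j(4), -4)) + n(-29, 47) = (-3 - 1*4) + (-6 - 29) = (-3 - 4) - 35 = -7 - 35 = -42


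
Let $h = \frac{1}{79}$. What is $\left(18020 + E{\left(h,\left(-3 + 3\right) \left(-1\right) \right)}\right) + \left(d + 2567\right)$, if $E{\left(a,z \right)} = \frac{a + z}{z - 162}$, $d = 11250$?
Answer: $\frac{407449925}{12798} \approx 31837.0$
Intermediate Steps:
$h = \frac{1}{79} \approx 0.012658$
$E{\left(a,z \right)} = \frac{a + z}{-162 + z}$
$\left(18020 + E{\left(h,\left(-3 + 3\right) \left(-1\right) \right)}\right) + \left(d + 2567\right) = \left(18020 + \frac{\frac{1}{79} + \left(-3 + 3\right) \left(-1\right)}{-162 + \left(-3 + 3\right) \left(-1\right)}\right) + \left(11250 + 2567\right) = \left(18020 + \frac{\frac{1}{79} + 0 \left(-1\right)}{-162 + 0 \left(-1\right)}\right) + 13817 = \left(18020 + \frac{\frac{1}{79} + 0}{-162 + 0}\right) + 13817 = \left(18020 + \frac{1}{-162} \cdot \frac{1}{79}\right) + 13817 = \left(18020 - \frac{1}{12798}\right) + 13817 = \frac{230619959}{12798} + 13817 = \frac{407449925}{12798}$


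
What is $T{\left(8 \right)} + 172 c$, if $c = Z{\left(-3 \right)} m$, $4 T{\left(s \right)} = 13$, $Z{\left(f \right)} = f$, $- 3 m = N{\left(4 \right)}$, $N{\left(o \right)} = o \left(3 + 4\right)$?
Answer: $\frac{19277}{4} \approx 4819.3$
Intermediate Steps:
$N{\left(o \right)} = 7 o$ ($N{\left(o \right)} = o 7 = 7 o$)
$m = - \frac{28}{3}$ ($m = - \frac{7 \cdot 4}{3} = \left(- \frac{1}{3}\right) 28 = - \frac{28}{3} \approx -9.3333$)
$T{\left(s \right)} = \frac{13}{4}$ ($T{\left(s \right)} = \frac{1}{4} \cdot 13 = \frac{13}{4}$)
$c = 28$ ($c = \left(-3\right) \left(- \frac{28}{3}\right) = 28$)
$T{\left(8 \right)} + 172 c = \frac{13}{4} + 172 \cdot 28 = \frac{13}{4} + 4816 = \frac{19277}{4}$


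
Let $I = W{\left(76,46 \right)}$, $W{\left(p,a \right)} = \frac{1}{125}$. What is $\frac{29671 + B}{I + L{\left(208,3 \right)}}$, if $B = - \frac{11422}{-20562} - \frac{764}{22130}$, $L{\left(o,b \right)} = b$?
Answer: $\frac{10548157552150}{1069337091} \approx 9864.2$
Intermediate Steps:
$W{\left(p,a \right)} = \frac{1}{125}$
$B = \frac{59264873}{113759265}$ ($B = \left(-11422\right) \left(- \frac{1}{20562}\right) - \frac{382}{11065} = \frac{5711}{10281} - \frac{382}{11065} = \frac{59264873}{113759265} \approx 0.52097$)
$I = \frac{1}{125} \approx 0.008$
$\frac{29671 + B}{I + L{\left(208,3 \right)}} = \frac{29671 + \frac{59264873}{113759265}}{\frac{1}{125} + 3} = \frac{3375410416688}{113759265 \cdot \frac{376}{125}} = \frac{3375410416688}{113759265} \cdot \frac{125}{376} = \frac{10548157552150}{1069337091}$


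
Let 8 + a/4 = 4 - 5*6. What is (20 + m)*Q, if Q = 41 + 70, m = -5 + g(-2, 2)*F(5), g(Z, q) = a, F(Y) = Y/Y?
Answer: -13431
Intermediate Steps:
F(Y) = 1
a = -136 (a = -32 + 4*(4 - 5*6) = -32 + 4*(4 - 30) = -32 + 4*(-26) = -32 - 104 = -136)
g(Z, q) = -136
m = -141 (m = -5 - 136*1 = -5 - 136 = -141)
Q = 111
(20 + m)*Q = (20 - 141)*111 = -121*111 = -13431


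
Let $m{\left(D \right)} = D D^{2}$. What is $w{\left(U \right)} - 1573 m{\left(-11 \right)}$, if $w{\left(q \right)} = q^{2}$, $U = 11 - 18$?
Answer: $2093712$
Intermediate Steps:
$U = -7$
$m{\left(D \right)} = D^{3}$
$w{\left(U \right)} - 1573 m{\left(-11 \right)} = \left(-7\right)^{2} - 1573 \left(-11\right)^{3} = 49 - -2093663 = 49 + 2093663 = 2093712$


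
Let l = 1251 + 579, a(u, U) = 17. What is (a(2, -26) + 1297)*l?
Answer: 2404620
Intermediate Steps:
l = 1830
(a(2, -26) + 1297)*l = (17 + 1297)*1830 = 1314*1830 = 2404620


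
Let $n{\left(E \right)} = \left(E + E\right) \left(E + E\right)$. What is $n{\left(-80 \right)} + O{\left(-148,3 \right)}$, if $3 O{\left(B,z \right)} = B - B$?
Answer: $25600$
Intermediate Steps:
$O{\left(B,z \right)} = 0$ ($O{\left(B,z \right)} = \frac{B - B}{3} = \frac{1}{3} \cdot 0 = 0$)
$n{\left(E \right)} = 4 E^{2}$ ($n{\left(E \right)} = 2 E 2 E = 4 E^{2}$)
$n{\left(-80 \right)} + O{\left(-148,3 \right)} = 4 \left(-80\right)^{2} + 0 = 4 \cdot 6400 + 0 = 25600 + 0 = 25600$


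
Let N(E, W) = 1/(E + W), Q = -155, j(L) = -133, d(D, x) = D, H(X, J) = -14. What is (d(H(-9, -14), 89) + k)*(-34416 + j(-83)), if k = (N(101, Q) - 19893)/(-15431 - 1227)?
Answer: 397977704525/899532 ≈ 4.4243e+5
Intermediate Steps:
k = 1074223/899532 (k = (1/(101 - 155) - 19893)/(-15431 - 1227) = (1/(-54) - 19893)/(-16658) = (-1/54 - 19893)*(-1/16658) = -1074223/54*(-1/16658) = 1074223/899532 ≈ 1.1942)
(d(H(-9, -14), 89) + k)*(-34416 + j(-83)) = (-14 + 1074223/899532)*(-34416 - 133) = -11519225/899532*(-34549) = 397977704525/899532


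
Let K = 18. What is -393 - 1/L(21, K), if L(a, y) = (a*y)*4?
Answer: -594217/1512 ≈ -393.00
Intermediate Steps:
L(a, y) = 4*a*y
-393 - 1/L(21, K) = -393 - 1/(4*21*18) = -393 - 1/1512 = -594217/1512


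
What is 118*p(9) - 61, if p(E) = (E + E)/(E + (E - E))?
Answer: 175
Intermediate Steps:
p(E) = 2 (p(E) = (2*E)/(E + 0) = (2*E)/E = 2)
118*p(9) - 61 = 118*2 - 61 = 236 - 61 = 175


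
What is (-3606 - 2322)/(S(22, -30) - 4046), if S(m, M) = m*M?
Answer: 228/181 ≈ 1.2597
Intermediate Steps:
S(m, M) = M*m
(-3606 - 2322)/(S(22, -30) - 4046) = (-3606 - 2322)/(-30*22 - 4046) = -5928/(-660 - 4046) = -5928/(-4706) = -5928*(-1/4706) = 228/181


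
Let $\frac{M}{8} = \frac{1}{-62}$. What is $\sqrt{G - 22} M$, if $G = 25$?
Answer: $- \frac{4 \sqrt{3}}{31} \approx -0.22349$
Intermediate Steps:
$M = - \frac{4}{31}$ ($M = \frac{8}{-62} = 8 \left(- \frac{1}{62}\right) = - \frac{4}{31} \approx -0.12903$)
$\sqrt{G - 22} M = \sqrt{25 - 22} \left(- \frac{4}{31}\right) = \sqrt{3} \left(- \frac{4}{31}\right) = - \frac{4 \sqrt{3}}{31}$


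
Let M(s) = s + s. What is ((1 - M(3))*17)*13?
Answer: -1105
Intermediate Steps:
M(s) = 2*s
((1 - M(3))*17)*13 = ((1 - 2*3)*17)*13 = ((1 - 1*6)*17)*13 = ((1 - 6)*17)*13 = -5*17*13 = -85*13 = -1105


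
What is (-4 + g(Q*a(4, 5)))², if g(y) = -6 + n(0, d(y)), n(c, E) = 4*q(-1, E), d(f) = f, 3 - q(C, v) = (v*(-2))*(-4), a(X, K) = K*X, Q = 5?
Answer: 10227204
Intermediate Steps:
q(C, v) = 3 - 8*v (q(C, v) = 3 - v*(-2)*(-4) = 3 - (-2*v)*(-4) = 3 - 8*v)
n(c, E) = 12 - 32*E (n(c, E) = 4*(3 - 8*E) = 12 - 32*E)
g(y) = 6 - 32*y (g(y) = -6 + (12 - 32*y) = 6 - 32*y)
(-4 + g(Q*a(4, 5)))² = (-4 + (6 - 160*5*4))² = (-4 + (6 - 160*20))² = (-4 + (6 - 32*100))² = (-4 + (6 - 3200))² = (-4 - 3194)² = (-3198)² = 10227204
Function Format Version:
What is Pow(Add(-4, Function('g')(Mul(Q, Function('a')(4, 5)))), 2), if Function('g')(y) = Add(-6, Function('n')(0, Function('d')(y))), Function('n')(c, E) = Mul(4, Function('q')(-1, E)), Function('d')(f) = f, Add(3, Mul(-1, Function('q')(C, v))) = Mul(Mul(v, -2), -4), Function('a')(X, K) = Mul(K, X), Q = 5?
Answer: 10227204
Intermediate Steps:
Function('q')(C, v) = Add(3, Mul(-8, v)) (Function('q')(C, v) = Add(3, Mul(-1, Mul(Mul(v, -2), -4))) = Add(3, Mul(-1, Mul(Mul(-2, v), -4))) = Add(3, Mul(-1, Mul(8, v))) = Add(3, Mul(-8, v)))
Function('n')(c, E) = Add(12, Mul(-32, E)) (Function('n')(c, E) = Mul(4, Add(3, Mul(-8, E))) = Add(12, Mul(-32, E)))
Function('g')(y) = Add(6, Mul(-32, y)) (Function('g')(y) = Add(-6, Add(12, Mul(-32, y))) = Add(6, Mul(-32, y)))
Pow(Add(-4, Function('g')(Mul(Q, Function('a')(4, 5)))), 2) = Pow(Add(-4, Add(6, Mul(-32, Mul(5, Mul(5, 4))))), 2) = Pow(Add(-4, Add(6, Mul(-32, Mul(5, 20)))), 2) = Pow(Add(-4, Add(6, Mul(-32, 100))), 2) = Pow(Add(-4, Add(6, -3200)), 2) = Pow(Add(-4, -3194), 2) = Pow(-3198, 2) = 10227204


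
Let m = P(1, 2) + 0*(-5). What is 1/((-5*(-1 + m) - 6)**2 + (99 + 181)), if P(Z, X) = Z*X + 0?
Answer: 1/401 ≈ 0.0024938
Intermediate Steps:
P(Z, X) = X*Z (P(Z, X) = X*Z + 0 = X*Z)
m = 2 (m = 2*1 + 0*(-5) = 2 + 0 = 2)
1/((-5*(-1 + m) - 6)**2 + (99 + 181)) = 1/((-5*(-1 + 2) - 6)**2 + (99 + 181)) = 1/((-5*1 - 6)**2 + 280) = 1/((-5 - 6)**2 + 280) = 1/((-11)**2 + 280) = 1/(121 + 280) = 1/401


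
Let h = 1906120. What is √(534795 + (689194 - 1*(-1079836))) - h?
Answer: -1906120 + 5*√92153 ≈ -1.9046e+6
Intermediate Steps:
√(534795 + (689194 - 1*(-1079836))) - h = √(534795 + (689194 - 1*(-1079836))) - 1*1906120 = √(534795 + (689194 + 1079836)) - 1906120 = √(534795 + 1769030) - 1906120 = √2303825 - 1906120 = 5*√92153 - 1906120 = -1906120 + 5*√92153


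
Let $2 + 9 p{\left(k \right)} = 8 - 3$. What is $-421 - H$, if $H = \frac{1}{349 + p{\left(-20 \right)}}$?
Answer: $- \frac{441211}{1048} \approx -421.0$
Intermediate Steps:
$p{\left(k \right)} = \frac{1}{3}$ ($p{\left(k \right)} = - \frac{2}{9} + \frac{8 - 3}{9} = - \frac{2}{9} + \frac{1}{9} \cdot 5 = - \frac{2}{9} + \frac{5}{9} = \frac{1}{3}$)
$H = \frac{3}{1048}$ ($H = \frac{1}{349 + \frac{1}{3}} = \frac{1}{\frac{1048}{3}} = \frac{3}{1048} \approx 0.0028626$)
$-421 - H = -421 - \frac{3}{1048} = - \frac{441211}{1048}$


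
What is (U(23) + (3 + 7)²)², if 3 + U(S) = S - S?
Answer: 9409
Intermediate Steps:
U(S) = -3 (U(S) = -3 + (S - S) = -3 + 0 = -3)
(U(23) + (3 + 7)²)² = (-3 + (3 + 7)²)² = (-3 + 10²)² = (-3 + 100)² = 97² = 9409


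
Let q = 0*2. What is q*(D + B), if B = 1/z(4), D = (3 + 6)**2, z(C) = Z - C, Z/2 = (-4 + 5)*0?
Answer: 0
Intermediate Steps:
Z = 0 (Z = 2*((-4 + 5)*0) = 2*(1*0) = 2*0 = 0)
z(C) = -C (z(C) = 0 - C = -C)
D = 81 (D = 9**2 = 81)
B = -1/4 (B = 1/(-1*4) = 1/(-4) = 1*(-1/4) = -1/4 ≈ -0.25000)
q = 0
q*(D + B) = 0*(81 - 1/4) = 0*(323/4) = 0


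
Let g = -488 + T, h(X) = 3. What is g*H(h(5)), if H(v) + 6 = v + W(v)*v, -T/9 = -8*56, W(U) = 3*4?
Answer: 116952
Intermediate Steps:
W(U) = 12
T = 4032 (T = -(-72)*56 = -9*(-448) = 4032)
H(v) = -6 + 13*v (H(v) = -6 + (v + 12*v) = -6 + 13*v)
g = 3544 (g = -488 + 4032 = 3544)
g*H(h(5)) = 3544*(-6 + 13*3) = 3544*(-6 + 39) = 3544*33 = 116952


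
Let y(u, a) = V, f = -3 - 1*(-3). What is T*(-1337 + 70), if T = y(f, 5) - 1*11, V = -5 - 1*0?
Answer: 20272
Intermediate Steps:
f = 0 (f = -3 + 3 = 0)
V = -5 (V = -5 + 0 = -5)
y(u, a) = -5
T = -16 (T = -5 - 1*11 = -5 - 11 = -16)
T*(-1337 + 70) = -16*(-1337 + 70) = -16*(-1267) = 20272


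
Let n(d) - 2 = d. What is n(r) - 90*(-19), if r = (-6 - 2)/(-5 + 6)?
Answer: 1704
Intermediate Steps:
r = -8 (r = -8/1 = -8*1 = -8)
n(d) = 2 + d
n(r) - 90*(-19) = (2 - 8) - 90*(-19) = -6 + 1710 = 1704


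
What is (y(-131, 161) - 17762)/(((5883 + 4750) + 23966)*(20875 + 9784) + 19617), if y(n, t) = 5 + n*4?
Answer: -18281/1060790358 ≈ -1.7233e-5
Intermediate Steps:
y(n, t) = 5 + 4*n
(y(-131, 161) - 17762)/(((5883 + 4750) + 23966)*(20875 + 9784) + 19617) = ((5 + 4*(-131)) - 17762)/(((5883 + 4750) + 23966)*(20875 + 9784) + 19617) = ((5 - 524) - 17762)/((10633 + 23966)*30659 + 19617) = (-519 - 17762)/(34599*30659 + 19617) = -18281/(1060770741 + 19617) = -18281/1060790358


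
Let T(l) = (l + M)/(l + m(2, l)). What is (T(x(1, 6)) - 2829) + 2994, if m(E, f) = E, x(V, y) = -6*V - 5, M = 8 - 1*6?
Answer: 166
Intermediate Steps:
M = 2 (M = 8 - 6 = 2)
x(V, y) = -5 - 6*V
T(l) = 1 (T(l) = (l + 2)/(l + 2) = (2 + l)/(2 + l) = 1)
(T(x(1, 6)) - 2829) + 2994 = (1 - 2829) + 2994 = -2828 + 2994 = 166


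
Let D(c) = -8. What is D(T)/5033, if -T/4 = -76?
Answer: -8/5033 ≈ -0.0015895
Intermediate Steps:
T = 304 (T = -4*(-76) = 304)
D(T)/5033 = -8/5033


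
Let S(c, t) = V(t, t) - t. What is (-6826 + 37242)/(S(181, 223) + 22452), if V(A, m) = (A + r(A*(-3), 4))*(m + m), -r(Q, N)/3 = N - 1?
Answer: 30416/117673 ≈ 0.25848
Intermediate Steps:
r(Q, N) = 3 - 3*N (r(Q, N) = -3*(N - 1) = -3*(-1 + N) = 3 - 3*N)
V(A, m) = 2*m*(-9 + A) (V(A, m) = (A + (3 - 3*4))*(m + m) = (A + (3 - 12))*(2*m) = (A - 9)*(2*m) = (-9 + A)*(2*m) = 2*m*(-9 + A))
S(c, t) = -t + 2*t*(-9 + t) (S(c, t) = 2*t*(-9 + t) - t = -t + 2*t*(-9 + t))
(-6826 + 37242)/(S(181, 223) + 22452) = (-6826 + 37242)/(223*(-19 + 2*223) + 22452) = 30416/(223*(-19 + 446) + 22452) = 30416/(223*427 + 22452) = 30416/(95221 + 22452) = 30416/117673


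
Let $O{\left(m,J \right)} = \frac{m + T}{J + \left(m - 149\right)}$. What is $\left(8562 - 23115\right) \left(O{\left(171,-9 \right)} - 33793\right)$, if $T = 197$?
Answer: $\frac{6387908373}{13} \approx 4.9138 \cdot 10^{8}$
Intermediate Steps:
$O{\left(m,J \right)} = \frac{197 + m}{-149 + J + m}$ ($O{\left(m,J \right)} = \frac{m + 197}{J + \left(m - 149\right)} = \frac{197 + m}{J + \left(-149 + m\right)} = \frac{197 + m}{-149 + J + m}$)
$\left(8562 - 23115\right) \left(O{\left(171,-9 \right)} - 33793\right) = \left(8562 - 23115\right) \left(\frac{197 + 171}{-149 - 9 + 171} - 33793\right) = - 14553 \left(\frac{1}{13} \cdot 368 - 33793\right) = - 14553 \left(\frac{368}{13} - 33793\right) = \left(-14553\right) \left(- \frac{438941}{13}\right) = \frac{6387908373}{13}$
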